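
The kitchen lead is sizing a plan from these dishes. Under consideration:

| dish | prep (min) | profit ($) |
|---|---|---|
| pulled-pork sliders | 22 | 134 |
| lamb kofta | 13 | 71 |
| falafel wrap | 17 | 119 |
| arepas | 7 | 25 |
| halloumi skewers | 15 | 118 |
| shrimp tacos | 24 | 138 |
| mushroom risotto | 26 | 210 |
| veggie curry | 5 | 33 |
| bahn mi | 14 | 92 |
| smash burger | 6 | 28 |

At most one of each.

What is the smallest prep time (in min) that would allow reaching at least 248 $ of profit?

Look for the lowest-prep combination reaching 248.
pulled-pork sliders + halloumi skewers reaches 252 using 37 min.
No combination under 37 min hits 248.

37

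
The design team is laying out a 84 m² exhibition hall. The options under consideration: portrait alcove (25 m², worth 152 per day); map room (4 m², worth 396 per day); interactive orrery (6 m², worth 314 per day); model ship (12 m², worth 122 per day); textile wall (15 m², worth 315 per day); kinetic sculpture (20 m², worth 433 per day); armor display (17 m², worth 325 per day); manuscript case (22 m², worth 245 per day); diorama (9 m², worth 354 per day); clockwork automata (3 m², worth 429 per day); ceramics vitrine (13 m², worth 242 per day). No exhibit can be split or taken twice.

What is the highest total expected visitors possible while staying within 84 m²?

2615

Density check — clockwork automata 143.00, map room 99.00, interactive orrery 52.33 are the best per m².
Filling by ratio: map room + interactive orrery + textile wall + kinetic sculpture + armor display + diorama + clockwork automata for 2566, with 10 m² left unused.
The 15 m² tied up in textile wall is better spent on model ship + ceramics vitrine — total rises to 2615 (84 m²).
No other feasible combination exceeds 2615.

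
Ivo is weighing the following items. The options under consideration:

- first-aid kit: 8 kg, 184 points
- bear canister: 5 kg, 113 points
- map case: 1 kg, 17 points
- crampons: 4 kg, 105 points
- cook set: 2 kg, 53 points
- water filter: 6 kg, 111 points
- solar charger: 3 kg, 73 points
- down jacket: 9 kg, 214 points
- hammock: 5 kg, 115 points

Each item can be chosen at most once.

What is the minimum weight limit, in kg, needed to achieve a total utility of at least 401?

Minimise kg subject to total utility ≥ 401.
Taking first-aid kit + bear canister + crampons gives 402 (≥ 401) for 17 kg.
Any bundle with less than 17 kg falls short of 401.

17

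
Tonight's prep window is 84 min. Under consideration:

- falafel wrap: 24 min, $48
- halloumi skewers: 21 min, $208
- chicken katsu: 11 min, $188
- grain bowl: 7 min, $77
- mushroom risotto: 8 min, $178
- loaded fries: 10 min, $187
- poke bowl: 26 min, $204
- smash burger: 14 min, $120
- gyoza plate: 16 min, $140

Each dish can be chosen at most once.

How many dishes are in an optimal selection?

Optimal total is 1042.
One optimal bundle: halloumi skewers + chicken katsu + grain bowl + mushroom risotto + loaded fries + poke bowl (83 min).
Every optimal selection uses 6 dishes.

6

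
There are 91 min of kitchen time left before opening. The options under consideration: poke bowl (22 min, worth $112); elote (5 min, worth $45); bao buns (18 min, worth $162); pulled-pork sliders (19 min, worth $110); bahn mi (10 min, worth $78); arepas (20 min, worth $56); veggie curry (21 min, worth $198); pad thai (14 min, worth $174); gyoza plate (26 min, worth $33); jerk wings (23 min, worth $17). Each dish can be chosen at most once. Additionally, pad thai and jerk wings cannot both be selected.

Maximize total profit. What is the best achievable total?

769

A density-first pass picks elote + bao buns + pulled-pork sliders + bahn mi + veggie curry + pad thai — 767 at 87 min.
Dropping pulled-pork sliders frees 19 min; slotting in poke bowl (22 min) lifts the total to 769 at 90 min.
Runner-up elote + bao buns + pulled-pork sliders + bahn mi + veggie curry + pad thai tops out at 767.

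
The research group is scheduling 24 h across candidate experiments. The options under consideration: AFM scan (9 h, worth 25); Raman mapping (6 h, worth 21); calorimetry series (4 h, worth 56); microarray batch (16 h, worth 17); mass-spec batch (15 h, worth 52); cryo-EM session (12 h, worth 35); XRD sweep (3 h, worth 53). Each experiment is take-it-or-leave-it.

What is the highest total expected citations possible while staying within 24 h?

A density-first pass picks AFM scan + Raman mapping + calorimetry series + XRD sweep — 155 at 22 h.
Replace AFM scan and Raman mapping with mass-spec batch: the trade gains 6 net, giving 161 at 22 h.
The closest alternative, AFM scan + Raman mapping + calorimetry series + XRD sweep, reaches only 155.

161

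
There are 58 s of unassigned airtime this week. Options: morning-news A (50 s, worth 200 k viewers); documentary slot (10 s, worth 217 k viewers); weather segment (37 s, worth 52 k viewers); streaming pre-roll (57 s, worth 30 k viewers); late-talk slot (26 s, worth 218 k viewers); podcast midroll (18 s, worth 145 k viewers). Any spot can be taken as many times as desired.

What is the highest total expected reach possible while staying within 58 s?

Taking 5×documentary slot: 50 s used, 1085 in expected reach.

1085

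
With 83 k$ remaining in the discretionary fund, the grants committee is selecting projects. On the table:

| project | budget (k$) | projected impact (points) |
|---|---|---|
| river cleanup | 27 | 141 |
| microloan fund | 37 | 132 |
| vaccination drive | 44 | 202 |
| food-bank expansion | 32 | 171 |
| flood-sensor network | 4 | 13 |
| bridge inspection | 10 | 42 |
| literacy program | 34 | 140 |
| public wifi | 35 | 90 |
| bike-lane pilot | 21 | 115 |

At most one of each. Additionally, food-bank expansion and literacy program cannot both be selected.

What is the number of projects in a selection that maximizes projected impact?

Optimal total is 427.
river cleanup + food-bank expansion + bike-lane pilot hits 427 at 80 k$.
All optima have 3 projects.

3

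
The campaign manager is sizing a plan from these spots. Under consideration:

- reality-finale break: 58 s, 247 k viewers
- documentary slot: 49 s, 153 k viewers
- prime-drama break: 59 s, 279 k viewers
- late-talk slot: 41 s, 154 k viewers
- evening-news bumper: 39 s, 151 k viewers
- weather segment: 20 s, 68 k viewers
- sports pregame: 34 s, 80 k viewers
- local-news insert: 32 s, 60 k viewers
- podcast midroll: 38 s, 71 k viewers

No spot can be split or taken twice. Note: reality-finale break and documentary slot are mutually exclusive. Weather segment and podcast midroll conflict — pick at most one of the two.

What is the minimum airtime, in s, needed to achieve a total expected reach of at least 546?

137

Need the lightest bundle worth ≥ 546.
reality-finale break + prime-drama break + weather segment reaches 594 using 137 s.
Any bundle with less than 137 s falls short of 546.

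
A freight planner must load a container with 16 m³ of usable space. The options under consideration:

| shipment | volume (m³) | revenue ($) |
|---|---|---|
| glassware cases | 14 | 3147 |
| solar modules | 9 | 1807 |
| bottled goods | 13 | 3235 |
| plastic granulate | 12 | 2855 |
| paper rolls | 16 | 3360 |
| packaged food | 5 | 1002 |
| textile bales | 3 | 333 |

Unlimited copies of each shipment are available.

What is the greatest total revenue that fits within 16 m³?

Taking bottled goods + textile bales: 16 m³ used, 3568 in revenue.

3568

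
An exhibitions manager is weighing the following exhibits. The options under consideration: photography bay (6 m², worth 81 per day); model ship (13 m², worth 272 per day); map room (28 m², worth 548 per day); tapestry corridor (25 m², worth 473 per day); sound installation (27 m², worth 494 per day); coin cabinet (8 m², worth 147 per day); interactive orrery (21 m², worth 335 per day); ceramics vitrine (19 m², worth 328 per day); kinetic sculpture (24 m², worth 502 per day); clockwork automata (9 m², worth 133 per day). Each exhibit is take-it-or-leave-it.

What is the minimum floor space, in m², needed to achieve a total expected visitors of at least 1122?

57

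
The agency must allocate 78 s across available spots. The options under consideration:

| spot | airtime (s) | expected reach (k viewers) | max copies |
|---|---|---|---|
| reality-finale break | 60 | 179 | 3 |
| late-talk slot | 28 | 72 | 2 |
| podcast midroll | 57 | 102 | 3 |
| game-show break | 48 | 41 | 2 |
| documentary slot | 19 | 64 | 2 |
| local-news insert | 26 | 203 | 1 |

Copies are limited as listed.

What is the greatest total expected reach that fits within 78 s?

339

Filling by ratio: 2×documentary slot + local-news insert for 331, with 14 s left unused.
Dropping documentary slot frees 19 s; slotting in late-talk slot (28 s) lifts the total to 339 at 73 s.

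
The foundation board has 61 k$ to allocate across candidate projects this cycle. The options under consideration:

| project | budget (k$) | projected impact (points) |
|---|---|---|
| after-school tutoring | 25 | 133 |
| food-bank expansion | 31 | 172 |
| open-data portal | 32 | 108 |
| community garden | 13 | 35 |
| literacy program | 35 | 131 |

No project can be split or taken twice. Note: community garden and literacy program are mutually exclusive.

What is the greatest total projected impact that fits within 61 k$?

After-school tutoring + food-bank expansion uses 56 of the 61 k$ and totals 305.
No other feasible combination exceeds 305.

305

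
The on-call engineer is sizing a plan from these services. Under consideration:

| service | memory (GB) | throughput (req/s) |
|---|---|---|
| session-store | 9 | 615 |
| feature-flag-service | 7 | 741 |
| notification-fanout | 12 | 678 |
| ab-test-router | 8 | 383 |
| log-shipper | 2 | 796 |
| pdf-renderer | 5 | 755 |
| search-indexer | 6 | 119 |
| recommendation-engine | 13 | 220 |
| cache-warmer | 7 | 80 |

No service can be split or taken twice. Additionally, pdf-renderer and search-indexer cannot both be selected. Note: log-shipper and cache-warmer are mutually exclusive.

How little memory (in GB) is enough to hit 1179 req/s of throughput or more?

Need the lightest bundle worth ≥ 1179.
Taking log-shipper + pdf-renderer gives 1551 (≥ 1179) for 7 GB.
Below 7 GB the best achievable stays under 1179.

7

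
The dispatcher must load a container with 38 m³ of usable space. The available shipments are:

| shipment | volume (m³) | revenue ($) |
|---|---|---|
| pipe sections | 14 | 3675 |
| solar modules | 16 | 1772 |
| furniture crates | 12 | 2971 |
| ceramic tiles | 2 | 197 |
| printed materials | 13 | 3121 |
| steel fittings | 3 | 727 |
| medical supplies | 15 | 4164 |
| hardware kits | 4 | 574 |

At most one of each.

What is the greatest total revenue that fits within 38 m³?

9337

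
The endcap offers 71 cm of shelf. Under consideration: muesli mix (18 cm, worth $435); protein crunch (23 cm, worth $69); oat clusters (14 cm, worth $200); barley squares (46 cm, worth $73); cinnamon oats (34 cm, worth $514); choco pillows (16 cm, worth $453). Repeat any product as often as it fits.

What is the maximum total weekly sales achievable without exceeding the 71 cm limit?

By weekly sales per cm: choco pillows 28.31, muesli mix 24.17, cinnamon oats 15.12, oat clusters 14.29 lead.
4×choco pillows uses 64 of the 71 cm and totals 1812.

1812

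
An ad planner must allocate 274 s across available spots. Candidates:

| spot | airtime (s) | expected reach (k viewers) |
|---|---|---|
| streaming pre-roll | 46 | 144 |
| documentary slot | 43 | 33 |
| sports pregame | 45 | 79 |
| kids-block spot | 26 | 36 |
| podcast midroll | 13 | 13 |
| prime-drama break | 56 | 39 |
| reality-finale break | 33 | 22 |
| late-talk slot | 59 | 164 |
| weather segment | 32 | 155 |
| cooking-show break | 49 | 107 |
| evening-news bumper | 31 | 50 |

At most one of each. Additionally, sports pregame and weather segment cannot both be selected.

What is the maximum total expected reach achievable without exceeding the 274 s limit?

669

Density check — weather segment 4.84, streaming pre-roll 3.13, late-talk slot 2.78, cooking-show break 2.18 are the best per s.
Taking streaming pre-roll + kids-block spot + podcast midroll + late-talk slot + weather segment + cooking-show break + evening-news bumper: 256 s used, 669 in expected reach.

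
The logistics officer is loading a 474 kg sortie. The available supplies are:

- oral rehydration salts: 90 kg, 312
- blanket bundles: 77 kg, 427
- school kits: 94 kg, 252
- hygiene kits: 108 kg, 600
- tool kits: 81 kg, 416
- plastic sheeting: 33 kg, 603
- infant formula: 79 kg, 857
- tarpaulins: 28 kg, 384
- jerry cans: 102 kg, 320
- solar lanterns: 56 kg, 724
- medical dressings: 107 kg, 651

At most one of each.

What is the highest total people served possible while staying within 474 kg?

Density check — plastic sheeting 18.27, tarpaulins 13.71, solar lanterns 12.93 are the best per kg.
A density-first pass picks hygiene kits + plastic sheeting + infant formula + tarpaulins + solar lanterns + medical dressings — 3819 at 411 kg.
Replace hygiene kits with blanket bundles + tool kits: the trade gains 243 net, giving 4062 at 461 kg.
Runner-up blanket bundles + hygiene kits + tool kits + plastic sheeting + infant formula + tarpaulins + solar lanterns tops out at 4011.

4062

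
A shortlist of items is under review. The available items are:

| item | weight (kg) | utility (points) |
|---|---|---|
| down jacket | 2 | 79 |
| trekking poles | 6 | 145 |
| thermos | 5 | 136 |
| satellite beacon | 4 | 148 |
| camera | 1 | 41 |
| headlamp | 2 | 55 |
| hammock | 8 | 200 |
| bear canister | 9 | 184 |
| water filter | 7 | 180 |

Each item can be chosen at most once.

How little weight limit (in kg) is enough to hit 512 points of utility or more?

17

Minimise kg subject to total utility ≥ 512.
down jacket + satellite beacon + camera + headlamp + hammock reaches 523 using 17 kg.
Below 17 kg the best achievable stays under 512.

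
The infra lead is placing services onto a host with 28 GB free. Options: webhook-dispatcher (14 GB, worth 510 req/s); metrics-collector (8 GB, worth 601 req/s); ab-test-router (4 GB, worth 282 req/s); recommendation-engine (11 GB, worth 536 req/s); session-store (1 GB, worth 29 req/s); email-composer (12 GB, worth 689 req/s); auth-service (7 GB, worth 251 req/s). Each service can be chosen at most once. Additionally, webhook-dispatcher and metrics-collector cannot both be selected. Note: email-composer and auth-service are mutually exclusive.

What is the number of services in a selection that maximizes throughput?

The maximum throughput within 28 GB is 1601.
metrics-collector + ab-test-router + session-store + email-composer hits 1601 at 25 GB.
All optima have 4 services.

4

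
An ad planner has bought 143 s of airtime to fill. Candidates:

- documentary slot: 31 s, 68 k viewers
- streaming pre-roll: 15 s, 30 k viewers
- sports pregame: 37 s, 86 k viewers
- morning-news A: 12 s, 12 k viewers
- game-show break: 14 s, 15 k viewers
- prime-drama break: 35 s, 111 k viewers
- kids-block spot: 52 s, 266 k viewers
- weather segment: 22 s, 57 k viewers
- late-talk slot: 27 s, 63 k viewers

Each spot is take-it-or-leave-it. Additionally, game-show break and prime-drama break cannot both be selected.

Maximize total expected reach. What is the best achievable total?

A density-first pass picks prime-drama break + kids-block spot + weather segment + late-talk slot — 497 at 136 s.
Dropping late-talk slot frees 27 s; slotting in documentary slot (31 s) lifts the total to 502 at 140 s.

502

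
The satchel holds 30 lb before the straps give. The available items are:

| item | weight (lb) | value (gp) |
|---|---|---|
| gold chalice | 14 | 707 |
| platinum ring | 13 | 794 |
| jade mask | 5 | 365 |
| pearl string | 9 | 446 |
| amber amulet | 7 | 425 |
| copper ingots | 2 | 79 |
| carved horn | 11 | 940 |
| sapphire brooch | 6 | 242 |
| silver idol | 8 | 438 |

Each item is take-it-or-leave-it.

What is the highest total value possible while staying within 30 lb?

2099

Best packing: platinum ring + jade mask + carved horn — 29 lb, 2099 total.
Runner-up gold chalice + jade mask + carved horn tops out at 2012.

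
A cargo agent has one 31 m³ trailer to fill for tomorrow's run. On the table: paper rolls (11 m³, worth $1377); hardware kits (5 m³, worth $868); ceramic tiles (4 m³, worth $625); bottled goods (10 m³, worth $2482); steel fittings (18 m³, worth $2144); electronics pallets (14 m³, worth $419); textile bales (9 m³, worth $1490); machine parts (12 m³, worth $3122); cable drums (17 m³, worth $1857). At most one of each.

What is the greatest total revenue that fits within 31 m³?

7097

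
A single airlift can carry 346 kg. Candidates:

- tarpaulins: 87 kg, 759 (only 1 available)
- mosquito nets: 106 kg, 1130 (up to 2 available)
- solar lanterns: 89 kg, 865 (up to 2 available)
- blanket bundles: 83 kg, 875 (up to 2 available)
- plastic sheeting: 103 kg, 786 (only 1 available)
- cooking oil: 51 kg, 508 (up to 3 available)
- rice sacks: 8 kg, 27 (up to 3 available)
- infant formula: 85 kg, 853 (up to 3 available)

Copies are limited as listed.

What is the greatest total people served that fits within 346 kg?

3643

2×mosquito nets + blanket bundles + cooking oil uses 346 of the 346 kg and totals 3643.
That's the maximum — no swap from here does better than 3643.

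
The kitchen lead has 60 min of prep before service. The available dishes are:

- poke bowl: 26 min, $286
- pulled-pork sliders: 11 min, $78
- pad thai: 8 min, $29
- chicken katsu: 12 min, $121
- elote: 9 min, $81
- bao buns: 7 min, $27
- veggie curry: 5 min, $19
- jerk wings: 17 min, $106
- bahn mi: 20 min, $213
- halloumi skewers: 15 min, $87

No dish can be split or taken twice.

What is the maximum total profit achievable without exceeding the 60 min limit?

Ranking by ratio (profit/min): poke bowl 11.00, bahn mi 10.65, chicken katsu 10.08.
Poke bowl + chicken katsu + bahn mi uses 58 of the 60 min and totals 620.
Nothing else within 60 min beats 620.

620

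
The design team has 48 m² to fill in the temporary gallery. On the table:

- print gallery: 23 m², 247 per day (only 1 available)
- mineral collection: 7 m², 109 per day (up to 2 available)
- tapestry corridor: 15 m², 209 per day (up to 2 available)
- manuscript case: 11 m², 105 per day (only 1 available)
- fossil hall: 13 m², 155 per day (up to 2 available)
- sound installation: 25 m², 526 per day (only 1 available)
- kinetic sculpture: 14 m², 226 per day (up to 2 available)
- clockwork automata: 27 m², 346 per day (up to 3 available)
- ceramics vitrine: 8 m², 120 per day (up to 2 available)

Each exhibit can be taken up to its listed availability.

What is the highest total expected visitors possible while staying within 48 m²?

By expected visitors per m²: sound installation 21.04, kinetic sculpture 16.14, mineral collection 15.57, ceramics vitrine 15.00 lead.
Filling by ratio: mineral collection + sound installation + kinetic sculpture for 861, with 2 m² left unused.
The 14 m² tied up in kinetic sculpture is better spent on 2×ceramics vitrine — total rises to 875 (48 m²).
That's the maximum — no swap from here does better than 875.

875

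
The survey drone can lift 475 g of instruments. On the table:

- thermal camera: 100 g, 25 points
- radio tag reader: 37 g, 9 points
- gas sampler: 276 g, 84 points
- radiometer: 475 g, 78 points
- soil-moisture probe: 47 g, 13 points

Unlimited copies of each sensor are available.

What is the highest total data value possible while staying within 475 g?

136

Density check — gas sampler 0.30, soil-moisture probe 0.28, thermal camera 0.25, radio tag reader 0.24 are the best per g.
Best packing: gas sampler + 4×soil-moisture probe — 464 g, 136 total.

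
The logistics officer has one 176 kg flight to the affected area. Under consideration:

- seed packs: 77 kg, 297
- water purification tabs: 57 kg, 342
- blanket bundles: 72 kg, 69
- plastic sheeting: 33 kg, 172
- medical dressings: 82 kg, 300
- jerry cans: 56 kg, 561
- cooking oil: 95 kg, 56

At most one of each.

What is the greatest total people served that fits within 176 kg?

1075

The ratio ordering already packs tightly: water purification tabs + plastic sheeting + jerry cans, 146 kg, 1075.
Runner-up plastic sheeting + medical dressings + jerry cans tops out at 1033.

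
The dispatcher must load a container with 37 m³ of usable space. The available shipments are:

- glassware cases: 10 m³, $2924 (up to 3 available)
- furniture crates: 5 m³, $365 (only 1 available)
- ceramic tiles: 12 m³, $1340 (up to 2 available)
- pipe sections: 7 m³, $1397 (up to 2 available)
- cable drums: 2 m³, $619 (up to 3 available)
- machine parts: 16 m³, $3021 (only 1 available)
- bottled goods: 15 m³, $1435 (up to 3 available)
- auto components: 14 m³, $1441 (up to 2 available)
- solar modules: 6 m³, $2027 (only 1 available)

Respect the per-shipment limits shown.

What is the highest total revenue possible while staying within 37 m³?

10799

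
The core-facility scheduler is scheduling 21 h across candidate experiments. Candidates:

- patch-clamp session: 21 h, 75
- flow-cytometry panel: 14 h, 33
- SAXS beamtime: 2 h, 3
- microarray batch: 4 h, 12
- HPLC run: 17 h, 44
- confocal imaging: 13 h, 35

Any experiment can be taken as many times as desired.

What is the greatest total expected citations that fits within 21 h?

75

Best packing: patch-clamp session — 21 h, 75 total.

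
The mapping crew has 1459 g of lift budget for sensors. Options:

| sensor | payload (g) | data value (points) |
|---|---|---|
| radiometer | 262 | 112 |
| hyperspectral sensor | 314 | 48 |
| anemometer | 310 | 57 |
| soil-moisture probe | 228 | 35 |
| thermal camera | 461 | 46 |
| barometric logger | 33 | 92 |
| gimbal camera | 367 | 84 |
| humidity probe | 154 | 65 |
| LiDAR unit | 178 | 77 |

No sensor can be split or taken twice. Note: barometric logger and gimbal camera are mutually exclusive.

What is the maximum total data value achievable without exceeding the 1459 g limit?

451

Density check — barometric logger 2.79, LiDAR unit 0.43, radiometer 0.43 are the best per g.
Best packing: radiometer + hyperspectral sensor + anemometer + barometric logger + humidity probe + LiDAR unit — 1251 g, 451 total.
Next best is radiometer + anemometer + thermal camera + barometric logger + humidity probe + LiDAR unit at 449 (1398 g) — short by 2.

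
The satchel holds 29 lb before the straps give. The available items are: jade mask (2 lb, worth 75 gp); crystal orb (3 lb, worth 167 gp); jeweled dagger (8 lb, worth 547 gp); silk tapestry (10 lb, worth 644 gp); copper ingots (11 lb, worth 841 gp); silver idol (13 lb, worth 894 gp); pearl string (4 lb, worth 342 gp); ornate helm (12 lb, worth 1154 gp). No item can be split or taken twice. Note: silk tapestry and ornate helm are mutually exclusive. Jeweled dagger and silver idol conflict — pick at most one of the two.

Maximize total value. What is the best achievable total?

2412

Taking jade mask + copper ingots + pearl string + ornate helm: 29 lb used, 2412 in value.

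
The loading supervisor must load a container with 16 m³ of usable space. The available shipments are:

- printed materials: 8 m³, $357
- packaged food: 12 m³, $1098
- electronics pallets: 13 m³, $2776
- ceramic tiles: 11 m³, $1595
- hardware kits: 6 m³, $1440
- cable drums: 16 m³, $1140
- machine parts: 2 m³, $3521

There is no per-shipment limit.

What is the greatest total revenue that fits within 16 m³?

28168

Taking 8×machine parts: 16 m³ used, 28168 in revenue.
That's the maximum — no swap from here does better than 28168.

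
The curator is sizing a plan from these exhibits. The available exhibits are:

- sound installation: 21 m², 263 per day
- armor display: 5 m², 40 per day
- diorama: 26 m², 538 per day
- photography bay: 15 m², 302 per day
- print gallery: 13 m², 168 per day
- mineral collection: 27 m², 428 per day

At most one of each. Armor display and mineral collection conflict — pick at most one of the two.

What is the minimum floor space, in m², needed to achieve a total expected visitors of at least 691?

Need the lightest bundle worth ≥ 691.
diorama + print gallery: 706 expected visitors at 39 m².
No combination under 39 m² hits 691.

39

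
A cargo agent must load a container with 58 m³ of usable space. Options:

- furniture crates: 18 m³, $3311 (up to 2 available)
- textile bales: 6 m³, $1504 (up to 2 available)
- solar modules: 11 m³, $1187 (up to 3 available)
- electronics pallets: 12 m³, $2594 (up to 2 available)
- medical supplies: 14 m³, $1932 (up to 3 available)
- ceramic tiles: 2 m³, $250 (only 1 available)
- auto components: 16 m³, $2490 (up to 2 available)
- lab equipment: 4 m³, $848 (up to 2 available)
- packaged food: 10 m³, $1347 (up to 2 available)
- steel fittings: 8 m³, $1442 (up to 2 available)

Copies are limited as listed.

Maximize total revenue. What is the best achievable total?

12355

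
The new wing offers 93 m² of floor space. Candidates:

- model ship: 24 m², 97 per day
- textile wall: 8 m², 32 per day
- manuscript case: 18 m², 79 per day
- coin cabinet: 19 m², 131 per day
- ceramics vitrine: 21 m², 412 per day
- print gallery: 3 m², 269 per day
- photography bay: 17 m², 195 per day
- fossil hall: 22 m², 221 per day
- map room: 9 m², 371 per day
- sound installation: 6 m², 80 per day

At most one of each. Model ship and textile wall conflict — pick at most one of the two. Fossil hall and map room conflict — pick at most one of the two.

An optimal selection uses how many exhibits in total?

7

The maximum expected visitors within 93 m² is 1537.
For example manuscript case + coin cabinet + ceramics vitrine + print gallery + photography bay + map room + sound installation achieves it, using 93 m².
Any selection reaching 1537 contains exactly 7 exhibits.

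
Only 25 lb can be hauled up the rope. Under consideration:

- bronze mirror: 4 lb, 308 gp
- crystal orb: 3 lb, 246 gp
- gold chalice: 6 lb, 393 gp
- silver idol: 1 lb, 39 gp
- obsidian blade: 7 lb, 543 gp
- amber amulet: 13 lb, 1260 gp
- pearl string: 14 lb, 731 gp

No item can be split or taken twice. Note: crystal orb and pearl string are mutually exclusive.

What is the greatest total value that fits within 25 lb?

Ranking by ratio (value/lb): amber amulet 96.92, crystal orb 82.00, obsidian blade 77.57, bronze mirror 77.00.
A density-first pass picks crystal orb + silver idol + obsidian blade + amber amulet — 2088 at 24 lb.
Replace crystal orb with bronze mirror: the trade gains 62 net, giving 2150 at 25 lb.

2150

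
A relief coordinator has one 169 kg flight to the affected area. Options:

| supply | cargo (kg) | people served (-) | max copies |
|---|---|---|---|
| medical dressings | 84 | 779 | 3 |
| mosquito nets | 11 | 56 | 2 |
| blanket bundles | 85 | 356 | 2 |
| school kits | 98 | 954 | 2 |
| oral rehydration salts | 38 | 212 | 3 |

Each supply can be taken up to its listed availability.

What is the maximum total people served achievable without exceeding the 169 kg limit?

By people served per kg: school kits 9.73, medical dressings 9.27, oral rehydration salts 5.58 lead.
Greedy by ratio would take 2×mosquito nets + school kits + oral rehydration salts: 158 kg used, total 1278.
The 158 kg tied up in 2×mosquito nets and school kits and oral rehydration salts is better spent on 2×medical dressings — total rises to 1558 (168 kg).
No other feasible combination exceeds 1558.

1558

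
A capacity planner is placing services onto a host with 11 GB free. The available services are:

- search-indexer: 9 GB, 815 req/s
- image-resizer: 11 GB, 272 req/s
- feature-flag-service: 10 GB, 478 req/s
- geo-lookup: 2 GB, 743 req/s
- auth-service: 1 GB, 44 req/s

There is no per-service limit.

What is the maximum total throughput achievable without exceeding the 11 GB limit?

Density check — geo-lookup 371.50, search-indexer 90.56, feature-flag-service 47.80, auth-service 44.00 are the best per GB.
Taking 5×geo-lookup + auth-service: 11 GB used, 3759 in throughput.
Every other selection either busts 11 GB or fails to beat 3759.

3759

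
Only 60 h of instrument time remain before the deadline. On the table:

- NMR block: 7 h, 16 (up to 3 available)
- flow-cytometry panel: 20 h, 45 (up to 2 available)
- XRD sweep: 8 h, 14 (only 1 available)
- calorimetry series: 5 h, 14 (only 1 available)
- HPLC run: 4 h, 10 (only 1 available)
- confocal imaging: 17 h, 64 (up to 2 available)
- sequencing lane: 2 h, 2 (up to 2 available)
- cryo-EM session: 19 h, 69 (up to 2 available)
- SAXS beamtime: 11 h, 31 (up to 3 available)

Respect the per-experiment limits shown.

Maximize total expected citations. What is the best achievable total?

216

Taking the top-ratio experiments first gives calorimetry series + 2×confocal imaging + sequencing lane + cryo-EM session for 213 (60 h).
The 19 h tied up in confocal imaging and sequencing lane is better spent on cryo-EM session — total rises to 216 (60 h).
Every other selection either busts 60 h or exceeds an availability limit or fails to beat 216.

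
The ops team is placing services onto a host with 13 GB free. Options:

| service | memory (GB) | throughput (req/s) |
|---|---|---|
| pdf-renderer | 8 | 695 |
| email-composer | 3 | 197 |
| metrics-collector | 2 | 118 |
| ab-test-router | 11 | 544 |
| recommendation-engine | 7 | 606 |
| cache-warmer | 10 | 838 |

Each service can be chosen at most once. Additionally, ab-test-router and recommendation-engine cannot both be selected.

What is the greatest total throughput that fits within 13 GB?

Taking the top-ratio services first gives pdf-renderer + email-composer + metrics-collector for 1010 (13 GB).
The 10 GB tied up in pdf-renderer and metrics-collector is better spent on cache-warmer — total rises to 1035 (13 GB).
No other feasible combination exceeds 1035.

1035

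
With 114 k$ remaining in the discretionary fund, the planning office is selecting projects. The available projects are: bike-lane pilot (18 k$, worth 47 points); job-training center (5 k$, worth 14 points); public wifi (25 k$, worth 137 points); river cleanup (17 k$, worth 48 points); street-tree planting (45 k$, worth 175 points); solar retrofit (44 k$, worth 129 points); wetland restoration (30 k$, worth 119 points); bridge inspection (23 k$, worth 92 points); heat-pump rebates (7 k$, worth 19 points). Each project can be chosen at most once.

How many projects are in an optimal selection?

Best achievable projected impact is 464.
For example job-training center + public wifi + street-tree planting + wetland restoration + heat-pump rebates achieves it, using 112 k$.
Any selection reaching 464 contains exactly 5 projects.

5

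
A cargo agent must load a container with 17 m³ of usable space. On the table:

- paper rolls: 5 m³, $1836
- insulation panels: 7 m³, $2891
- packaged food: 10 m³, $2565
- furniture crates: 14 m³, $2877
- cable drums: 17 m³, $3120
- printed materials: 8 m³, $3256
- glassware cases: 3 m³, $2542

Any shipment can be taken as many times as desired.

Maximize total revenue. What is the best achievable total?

Ranking by ratio (revenue/m³): glassware cases 847.33, insulation panels 413.00, printed materials 407.00.
Best packing: 5×glassware cases — 15 m³, 12710 total.
The spare 2 m³ is too small for any remaining shipment, and no exchange beats 12710.

12710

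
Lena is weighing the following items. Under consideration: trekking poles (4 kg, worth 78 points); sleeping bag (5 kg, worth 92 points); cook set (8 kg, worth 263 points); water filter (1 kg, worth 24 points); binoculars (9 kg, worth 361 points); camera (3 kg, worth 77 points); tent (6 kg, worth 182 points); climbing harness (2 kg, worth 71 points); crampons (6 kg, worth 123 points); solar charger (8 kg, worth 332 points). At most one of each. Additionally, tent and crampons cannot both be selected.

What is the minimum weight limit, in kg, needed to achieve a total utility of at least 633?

17

Need the lightest bundle worth ≥ 633.
binoculars + solar charger: 693 utility at 17 kg.
Below 17 kg the best achievable stays under 633.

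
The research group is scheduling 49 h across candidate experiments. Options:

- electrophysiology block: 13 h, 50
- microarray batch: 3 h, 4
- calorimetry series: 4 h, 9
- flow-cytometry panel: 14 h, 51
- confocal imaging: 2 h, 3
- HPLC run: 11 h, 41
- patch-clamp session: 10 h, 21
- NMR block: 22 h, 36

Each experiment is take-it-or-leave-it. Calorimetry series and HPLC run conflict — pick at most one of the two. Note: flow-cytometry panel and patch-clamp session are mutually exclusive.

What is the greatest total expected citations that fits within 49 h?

Best packing: electrophysiology block + microarray batch + flow-cytometry panel + confocal imaging + HPLC run — 43 h, 149 total.
Runner-up electrophysiology block + microarray batch + flow-cytometry panel + HPLC run tops out at 146.

149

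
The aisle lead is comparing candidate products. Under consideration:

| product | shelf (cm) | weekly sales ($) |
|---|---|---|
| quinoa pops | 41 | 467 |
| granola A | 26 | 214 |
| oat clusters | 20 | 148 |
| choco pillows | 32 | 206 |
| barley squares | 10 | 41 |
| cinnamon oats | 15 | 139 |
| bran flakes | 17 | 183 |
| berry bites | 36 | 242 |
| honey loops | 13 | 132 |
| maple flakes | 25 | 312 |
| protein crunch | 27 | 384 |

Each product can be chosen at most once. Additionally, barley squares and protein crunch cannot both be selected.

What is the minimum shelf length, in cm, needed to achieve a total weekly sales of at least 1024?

85

Minimise cm subject to total weekly sales ≥ 1024.
quinoa pops + bran flakes + protein crunch: 1034 weekly sales at 85 cm.
Below 85 cm the best achievable stays under 1024.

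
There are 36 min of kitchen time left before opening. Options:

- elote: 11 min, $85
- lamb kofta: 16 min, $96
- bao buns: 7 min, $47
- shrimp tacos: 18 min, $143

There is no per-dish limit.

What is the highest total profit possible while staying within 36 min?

Best packing: 2×shrimp tacos — 36 min, 286 total.
Nothing else within 36 min beats 286.

286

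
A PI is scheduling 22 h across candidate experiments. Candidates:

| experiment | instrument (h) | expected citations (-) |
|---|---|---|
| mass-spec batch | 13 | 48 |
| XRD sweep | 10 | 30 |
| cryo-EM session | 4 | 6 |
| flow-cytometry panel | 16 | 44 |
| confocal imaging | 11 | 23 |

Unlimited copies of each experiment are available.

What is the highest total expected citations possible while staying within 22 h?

By expected citations per h: mass-spec batch 3.69, XRD sweep 3.00, flow-cytometry panel 2.75, confocal imaging 2.09 lead.
Taking mass-spec batch + 2×cryo-EM session: 21 h used, 60 in expected citations.

60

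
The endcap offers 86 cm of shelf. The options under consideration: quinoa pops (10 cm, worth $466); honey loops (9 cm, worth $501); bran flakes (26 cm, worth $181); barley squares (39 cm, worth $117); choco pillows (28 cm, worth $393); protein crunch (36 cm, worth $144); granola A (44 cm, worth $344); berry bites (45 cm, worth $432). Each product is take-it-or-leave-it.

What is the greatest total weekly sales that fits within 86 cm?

Density check — honey loops 55.67, quinoa pops 46.60, choco pillows 14.04 are the best per cm.
Quinoa pops + honey loops + bran flakes + choco pillows uses 73 of the 86 cm and totals 1541.
That's the maximum — no swap from here does better than 1541.

1541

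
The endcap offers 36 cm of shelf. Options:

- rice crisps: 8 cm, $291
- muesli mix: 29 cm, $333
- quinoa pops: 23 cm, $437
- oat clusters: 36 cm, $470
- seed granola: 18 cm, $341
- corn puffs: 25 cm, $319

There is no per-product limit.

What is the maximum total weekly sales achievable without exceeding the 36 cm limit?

1164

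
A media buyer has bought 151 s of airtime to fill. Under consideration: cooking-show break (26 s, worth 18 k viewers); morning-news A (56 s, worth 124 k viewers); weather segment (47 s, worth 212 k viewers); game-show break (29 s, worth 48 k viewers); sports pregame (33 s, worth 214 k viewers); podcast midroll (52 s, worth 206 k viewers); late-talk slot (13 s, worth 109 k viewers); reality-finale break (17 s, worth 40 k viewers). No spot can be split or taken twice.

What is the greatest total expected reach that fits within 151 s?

741

Weather segment + sports pregame + podcast midroll + late-talk slot uses 145 of the 151 s and totals 741.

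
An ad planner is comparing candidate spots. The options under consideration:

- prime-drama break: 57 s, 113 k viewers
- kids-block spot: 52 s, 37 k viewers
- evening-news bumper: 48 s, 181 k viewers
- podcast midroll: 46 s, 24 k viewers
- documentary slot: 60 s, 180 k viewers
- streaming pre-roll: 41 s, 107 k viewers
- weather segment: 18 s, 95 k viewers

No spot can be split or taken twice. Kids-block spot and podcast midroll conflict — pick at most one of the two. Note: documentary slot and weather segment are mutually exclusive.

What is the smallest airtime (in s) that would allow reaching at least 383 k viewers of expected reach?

Look for the lowest-airtime combination reaching 383.
evening-news bumper + streaming pre-roll + weather segment reaches 383 using 107 s.
No combination under 107 s hits 383.

107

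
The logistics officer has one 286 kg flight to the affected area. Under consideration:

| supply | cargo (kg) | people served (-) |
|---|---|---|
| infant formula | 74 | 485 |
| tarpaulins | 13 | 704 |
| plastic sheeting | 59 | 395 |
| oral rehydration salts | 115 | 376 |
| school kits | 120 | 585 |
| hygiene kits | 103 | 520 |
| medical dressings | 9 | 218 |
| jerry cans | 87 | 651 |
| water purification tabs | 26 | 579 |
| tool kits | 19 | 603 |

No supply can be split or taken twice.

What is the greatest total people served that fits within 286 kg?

3417

Taking the top-ratio supplies first gives tarpaulins + plastic sheeting + medical dressings + jerry cans + water purification tabs + tool kits for 3150 (213 kg).
Replace medical dressings with infant formula: the trade gains 267 net, giving 3417 at 278 kg.
Every other selection either busts 286 kg or fails to beat 3417.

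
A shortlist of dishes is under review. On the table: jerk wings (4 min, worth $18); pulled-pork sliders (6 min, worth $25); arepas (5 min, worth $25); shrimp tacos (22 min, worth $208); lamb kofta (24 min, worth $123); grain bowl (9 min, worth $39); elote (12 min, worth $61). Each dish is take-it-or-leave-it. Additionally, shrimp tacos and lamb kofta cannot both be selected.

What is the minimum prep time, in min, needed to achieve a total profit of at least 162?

Need the lightest bundle worth ≥ 162.
shrimp tacos: 208 profit at 22 min.
No combination under 22 min hits 162.

22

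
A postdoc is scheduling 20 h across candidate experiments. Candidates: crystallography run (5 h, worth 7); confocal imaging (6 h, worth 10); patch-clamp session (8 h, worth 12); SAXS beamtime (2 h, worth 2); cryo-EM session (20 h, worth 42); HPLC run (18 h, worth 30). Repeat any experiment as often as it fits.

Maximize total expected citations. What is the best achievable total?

Cryo-EM session uses 20 of the 20 h and totals 42.

42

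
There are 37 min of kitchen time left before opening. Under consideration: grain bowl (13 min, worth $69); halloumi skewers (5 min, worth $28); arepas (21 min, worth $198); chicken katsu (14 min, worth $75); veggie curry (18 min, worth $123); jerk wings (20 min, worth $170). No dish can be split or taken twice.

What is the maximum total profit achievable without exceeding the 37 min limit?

Ranking by ratio (profit/min): arepas 9.43, jerk wings 8.50, veggie curry 6.83.
A density-first pass picks halloumi skewers + arepas — 226 at 26 min.
Replace halloumi skewers with chicken katsu: the trade gains 47 net, giving 273 at 35 min.
The closest alternative, grain bowl + arepas, reaches only 267.

273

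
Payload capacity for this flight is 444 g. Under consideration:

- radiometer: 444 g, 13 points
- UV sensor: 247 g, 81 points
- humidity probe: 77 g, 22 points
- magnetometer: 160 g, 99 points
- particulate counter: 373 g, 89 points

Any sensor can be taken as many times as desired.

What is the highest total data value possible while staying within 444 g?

Ranking by ratio (data value/g): magnetometer 0.62, UV sensor 0.33, humidity probe 0.29.
The ratio ordering already packs tightly: humidity probe + 2×magnetometer, 397 g, 220.

220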